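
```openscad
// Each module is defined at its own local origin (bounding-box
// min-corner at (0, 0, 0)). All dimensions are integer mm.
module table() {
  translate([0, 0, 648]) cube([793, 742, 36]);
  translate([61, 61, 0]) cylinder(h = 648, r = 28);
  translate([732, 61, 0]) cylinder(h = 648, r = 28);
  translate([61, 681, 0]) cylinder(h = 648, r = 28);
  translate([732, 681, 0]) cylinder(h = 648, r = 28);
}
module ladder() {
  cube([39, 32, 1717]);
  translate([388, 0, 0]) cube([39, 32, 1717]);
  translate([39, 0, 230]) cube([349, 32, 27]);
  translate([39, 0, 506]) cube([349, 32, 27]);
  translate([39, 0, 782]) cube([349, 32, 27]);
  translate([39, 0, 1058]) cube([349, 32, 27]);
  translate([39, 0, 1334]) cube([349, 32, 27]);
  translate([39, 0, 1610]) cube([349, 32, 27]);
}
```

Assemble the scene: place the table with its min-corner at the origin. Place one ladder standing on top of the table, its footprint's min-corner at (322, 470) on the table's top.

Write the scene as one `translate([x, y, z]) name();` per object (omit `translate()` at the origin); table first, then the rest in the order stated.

table();
translate([322, 470, 684]) ladder();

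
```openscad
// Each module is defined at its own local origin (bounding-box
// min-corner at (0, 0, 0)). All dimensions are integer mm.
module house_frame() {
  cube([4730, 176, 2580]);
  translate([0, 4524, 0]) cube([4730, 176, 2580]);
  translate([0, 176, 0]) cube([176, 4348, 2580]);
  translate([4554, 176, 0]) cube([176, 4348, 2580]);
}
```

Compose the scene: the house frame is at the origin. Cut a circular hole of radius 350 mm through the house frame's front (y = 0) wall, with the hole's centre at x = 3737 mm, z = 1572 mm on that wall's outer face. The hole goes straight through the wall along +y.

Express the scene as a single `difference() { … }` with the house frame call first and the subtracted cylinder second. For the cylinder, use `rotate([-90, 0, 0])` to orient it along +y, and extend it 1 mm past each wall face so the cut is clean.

difference() {
  house_frame();
  translate([3737, -1, 1572]) rotate([-90, 0, 0]) cylinder(h = 178, r = 350);
}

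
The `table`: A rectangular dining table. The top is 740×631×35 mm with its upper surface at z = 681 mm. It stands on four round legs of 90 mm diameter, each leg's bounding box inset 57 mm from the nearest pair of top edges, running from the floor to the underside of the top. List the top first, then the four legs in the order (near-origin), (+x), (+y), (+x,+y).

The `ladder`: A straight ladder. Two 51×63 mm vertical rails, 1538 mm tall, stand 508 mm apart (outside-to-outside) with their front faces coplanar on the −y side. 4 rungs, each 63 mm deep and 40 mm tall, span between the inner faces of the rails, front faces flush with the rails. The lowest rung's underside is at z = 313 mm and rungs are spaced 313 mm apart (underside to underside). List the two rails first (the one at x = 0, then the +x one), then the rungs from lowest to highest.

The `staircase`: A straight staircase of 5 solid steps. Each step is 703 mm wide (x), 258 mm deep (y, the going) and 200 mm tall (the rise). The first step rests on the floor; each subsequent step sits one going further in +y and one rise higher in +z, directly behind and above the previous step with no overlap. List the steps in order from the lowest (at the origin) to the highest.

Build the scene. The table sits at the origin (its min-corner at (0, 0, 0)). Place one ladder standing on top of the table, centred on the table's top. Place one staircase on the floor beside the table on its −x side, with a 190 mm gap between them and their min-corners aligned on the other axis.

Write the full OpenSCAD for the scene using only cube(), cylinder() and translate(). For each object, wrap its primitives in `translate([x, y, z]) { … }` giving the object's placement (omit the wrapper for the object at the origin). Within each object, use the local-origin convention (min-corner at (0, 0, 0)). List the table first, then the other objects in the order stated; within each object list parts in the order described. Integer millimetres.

translate([0, 0, 646]) cube([740, 631, 35]);
translate([102, 102, 0]) cylinder(h = 646, r = 45);
translate([638, 102, 0]) cylinder(h = 646, r = 45);
translate([102, 529, 0]) cylinder(h = 646, r = 45);
translate([638, 529, 0]) cylinder(h = 646, r = 45);
translate([116, 284, 681]) {
  cube([51, 63, 1538]);
  translate([457, 0, 0]) cube([51, 63, 1538]);
  translate([51, 0, 313]) cube([406, 63, 40]);
  translate([51, 0, 626]) cube([406, 63, 40]);
  translate([51, 0, 939]) cube([406, 63, 40]);
  translate([51, 0, 1252]) cube([406, 63, 40]);
}
translate([-893, 0, 0]) {
  cube([703, 258, 200]);
  translate([0, 258, 200]) cube([703, 258, 200]);
  translate([0, 516, 400]) cube([703, 258, 200]);
  translate([0, 774, 600]) cube([703, 258, 200]);
  translate([0, 1032, 800]) cube([703, 258, 200]);
}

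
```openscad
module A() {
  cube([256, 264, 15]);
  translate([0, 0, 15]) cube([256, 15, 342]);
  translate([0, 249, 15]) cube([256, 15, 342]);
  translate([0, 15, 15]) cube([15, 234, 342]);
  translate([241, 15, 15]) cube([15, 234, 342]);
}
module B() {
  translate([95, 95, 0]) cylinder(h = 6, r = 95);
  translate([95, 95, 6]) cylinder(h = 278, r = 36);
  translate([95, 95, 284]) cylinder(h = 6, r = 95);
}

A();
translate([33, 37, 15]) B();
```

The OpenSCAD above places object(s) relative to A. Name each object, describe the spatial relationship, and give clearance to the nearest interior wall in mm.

Clearances: x = 18, y = 22; minimum 18 mm.

A is an open box. B is a spool. The spool sits inside the open box, centred. The clearance to the nearest interior wall is 18 mm.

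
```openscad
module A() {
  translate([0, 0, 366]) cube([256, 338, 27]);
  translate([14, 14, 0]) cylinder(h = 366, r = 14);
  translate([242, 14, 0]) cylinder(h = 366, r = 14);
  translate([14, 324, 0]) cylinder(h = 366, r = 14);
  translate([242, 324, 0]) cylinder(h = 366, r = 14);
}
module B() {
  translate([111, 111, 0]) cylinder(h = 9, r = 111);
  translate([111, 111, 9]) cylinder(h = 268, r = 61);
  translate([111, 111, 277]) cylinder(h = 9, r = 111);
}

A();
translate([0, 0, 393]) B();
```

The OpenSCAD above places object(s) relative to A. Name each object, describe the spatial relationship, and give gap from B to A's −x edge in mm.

A is a stool. B is a spool. The spool is on top of the stool. The gap from the spool to the stool's −x edge is 0 mm.

The spool's min-x is at 0; the stool's min-x is 0; gap = 0 mm.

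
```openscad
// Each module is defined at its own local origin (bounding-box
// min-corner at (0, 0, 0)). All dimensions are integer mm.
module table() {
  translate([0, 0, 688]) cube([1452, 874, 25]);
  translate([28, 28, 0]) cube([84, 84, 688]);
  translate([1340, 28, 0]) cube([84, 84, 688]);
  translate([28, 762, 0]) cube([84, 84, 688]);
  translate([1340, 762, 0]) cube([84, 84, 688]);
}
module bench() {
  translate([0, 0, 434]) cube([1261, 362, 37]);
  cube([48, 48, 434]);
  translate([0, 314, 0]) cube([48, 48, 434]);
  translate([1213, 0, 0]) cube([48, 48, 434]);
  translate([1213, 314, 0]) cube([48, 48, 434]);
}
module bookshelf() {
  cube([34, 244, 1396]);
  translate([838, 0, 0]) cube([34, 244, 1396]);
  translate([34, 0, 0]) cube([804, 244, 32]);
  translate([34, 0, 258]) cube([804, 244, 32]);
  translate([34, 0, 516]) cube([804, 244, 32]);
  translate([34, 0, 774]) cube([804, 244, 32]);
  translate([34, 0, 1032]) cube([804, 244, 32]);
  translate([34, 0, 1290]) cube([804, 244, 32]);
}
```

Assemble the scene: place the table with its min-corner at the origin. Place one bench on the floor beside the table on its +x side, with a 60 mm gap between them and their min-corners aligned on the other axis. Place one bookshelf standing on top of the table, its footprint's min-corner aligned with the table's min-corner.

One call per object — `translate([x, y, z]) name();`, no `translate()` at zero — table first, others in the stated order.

table();
translate([1512, 0, 0]) bench();
translate([0, 0, 713]) bookshelf();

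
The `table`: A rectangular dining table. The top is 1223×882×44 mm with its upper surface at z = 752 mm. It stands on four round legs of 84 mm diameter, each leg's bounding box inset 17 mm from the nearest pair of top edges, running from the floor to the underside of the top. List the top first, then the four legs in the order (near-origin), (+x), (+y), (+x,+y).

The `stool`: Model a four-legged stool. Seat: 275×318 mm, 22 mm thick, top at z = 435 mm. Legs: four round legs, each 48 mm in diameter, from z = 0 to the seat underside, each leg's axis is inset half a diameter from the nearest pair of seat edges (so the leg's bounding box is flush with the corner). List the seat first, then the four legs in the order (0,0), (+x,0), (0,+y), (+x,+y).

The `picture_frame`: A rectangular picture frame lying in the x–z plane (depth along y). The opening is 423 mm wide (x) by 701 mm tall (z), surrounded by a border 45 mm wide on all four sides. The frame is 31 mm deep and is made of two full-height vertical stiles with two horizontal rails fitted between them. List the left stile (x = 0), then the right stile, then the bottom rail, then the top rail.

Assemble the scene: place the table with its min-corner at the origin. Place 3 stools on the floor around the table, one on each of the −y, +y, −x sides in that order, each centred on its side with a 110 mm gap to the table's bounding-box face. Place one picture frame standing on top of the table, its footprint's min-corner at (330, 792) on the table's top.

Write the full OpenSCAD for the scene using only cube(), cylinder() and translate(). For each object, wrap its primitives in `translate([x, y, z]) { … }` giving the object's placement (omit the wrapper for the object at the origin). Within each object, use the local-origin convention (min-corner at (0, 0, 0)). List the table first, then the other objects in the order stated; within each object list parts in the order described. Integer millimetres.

translate([0, 0, 708]) cube([1223, 882, 44]);
translate([59, 59, 0]) cylinder(h = 708, r = 42);
translate([1164, 59, 0]) cylinder(h = 708, r = 42);
translate([59, 823, 0]) cylinder(h = 708, r = 42);
translate([1164, 823, 0]) cylinder(h = 708, r = 42);
translate([474, -428, 0]) {
  translate([0, 0, 413]) cube([275, 318, 22]);
  translate([24, 24, 0]) cylinder(h = 413, r = 24);
  translate([251, 24, 0]) cylinder(h = 413, r = 24);
  translate([24, 294, 0]) cylinder(h = 413, r = 24);
  translate([251, 294, 0]) cylinder(h = 413, r = 24);
}
translate([474, 992, 0]) {
  translate([0, 0, 413]) cube([275, 318, 22]);
  translate([24, 24, 0]) cylinder(h = 413, r = 24);
  translate([251, 24, 0]) cylinder(h = 413, r = 24);
  translate([24, 294, 0]) cylinder(h = 413, r = 24);
  translate([251, 294, 0]) cylinder(h = 413, r = 24);
}
translate([-385, 282, 0]) {
  translate([0, 0, 413]) cube([275, 318, 22]);
  translate([24, 24, 0]) cylinder(h = 413, r = 24);
  translate([251, 24, 0]) cylinder(h = 413, r = 24);
  translate([24, 294, 0]) cylinder(h = 413, r = 24);
  translate([251, 294, 0]) cylinder(h = 413, r = 24);
}
translate([330, 792, 752]) {
  cube([45, 31, 791]);
  translate([468, 0, 0]) cube([45, 31, 791]);
  translate([45, 0, 0]) cube([423, 31, 45]);
  translate([45, 0, 746]) cube([423, 31, 45]);
}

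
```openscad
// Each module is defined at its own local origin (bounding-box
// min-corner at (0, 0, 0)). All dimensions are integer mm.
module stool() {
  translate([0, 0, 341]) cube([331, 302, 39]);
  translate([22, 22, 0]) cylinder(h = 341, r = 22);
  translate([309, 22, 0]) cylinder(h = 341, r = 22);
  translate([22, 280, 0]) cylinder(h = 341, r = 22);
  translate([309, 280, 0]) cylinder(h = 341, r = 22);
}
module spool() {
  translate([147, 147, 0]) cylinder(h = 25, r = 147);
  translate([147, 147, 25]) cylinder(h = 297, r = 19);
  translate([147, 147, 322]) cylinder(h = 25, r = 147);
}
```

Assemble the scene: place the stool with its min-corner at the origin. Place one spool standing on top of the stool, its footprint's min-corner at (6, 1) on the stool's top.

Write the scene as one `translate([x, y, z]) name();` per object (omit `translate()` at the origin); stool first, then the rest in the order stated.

stool();
translate([6, 1, 380]) spool();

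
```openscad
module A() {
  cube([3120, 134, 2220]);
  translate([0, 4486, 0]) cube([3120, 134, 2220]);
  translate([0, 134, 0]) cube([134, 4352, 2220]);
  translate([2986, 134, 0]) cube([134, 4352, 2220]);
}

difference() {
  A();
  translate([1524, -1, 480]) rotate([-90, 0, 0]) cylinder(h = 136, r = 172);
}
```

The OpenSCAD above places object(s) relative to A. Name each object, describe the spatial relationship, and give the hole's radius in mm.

The subtracted cylinder has r = 172 mm.

A is a house frame. The house frame has a circular hole through its front wall. The hole's radius is 172 mm.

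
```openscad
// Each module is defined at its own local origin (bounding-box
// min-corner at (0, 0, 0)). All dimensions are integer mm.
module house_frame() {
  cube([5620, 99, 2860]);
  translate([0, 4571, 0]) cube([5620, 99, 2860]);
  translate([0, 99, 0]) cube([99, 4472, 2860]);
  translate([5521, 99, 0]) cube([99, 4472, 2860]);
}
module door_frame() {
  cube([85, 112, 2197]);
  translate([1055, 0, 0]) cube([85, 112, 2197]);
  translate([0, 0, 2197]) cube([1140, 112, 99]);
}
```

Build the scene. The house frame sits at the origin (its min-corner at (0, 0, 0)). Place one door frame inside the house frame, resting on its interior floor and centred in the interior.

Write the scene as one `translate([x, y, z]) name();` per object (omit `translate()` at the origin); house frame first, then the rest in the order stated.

house_frame();
translate([2240, 2279, 0]) door_frame();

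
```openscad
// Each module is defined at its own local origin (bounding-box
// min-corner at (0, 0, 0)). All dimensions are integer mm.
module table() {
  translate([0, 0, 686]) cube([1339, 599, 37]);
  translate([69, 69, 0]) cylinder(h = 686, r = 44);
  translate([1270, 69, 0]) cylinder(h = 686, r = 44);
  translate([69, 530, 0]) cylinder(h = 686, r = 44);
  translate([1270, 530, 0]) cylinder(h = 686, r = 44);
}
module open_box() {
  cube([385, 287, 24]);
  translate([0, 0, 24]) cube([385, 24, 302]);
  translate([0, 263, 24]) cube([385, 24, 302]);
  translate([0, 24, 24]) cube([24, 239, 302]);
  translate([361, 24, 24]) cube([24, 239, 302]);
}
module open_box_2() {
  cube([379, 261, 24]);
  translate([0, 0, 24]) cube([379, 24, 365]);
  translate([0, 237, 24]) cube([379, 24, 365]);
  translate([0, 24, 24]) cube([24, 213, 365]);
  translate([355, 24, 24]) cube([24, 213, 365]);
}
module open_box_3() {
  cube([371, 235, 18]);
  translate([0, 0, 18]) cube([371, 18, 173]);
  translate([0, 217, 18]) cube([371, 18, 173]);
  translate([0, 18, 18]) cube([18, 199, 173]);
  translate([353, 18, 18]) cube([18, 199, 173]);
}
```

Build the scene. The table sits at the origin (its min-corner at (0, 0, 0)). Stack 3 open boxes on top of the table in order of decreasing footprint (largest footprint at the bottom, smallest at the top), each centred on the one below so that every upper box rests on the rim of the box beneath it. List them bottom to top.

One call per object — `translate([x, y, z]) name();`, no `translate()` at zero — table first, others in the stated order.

table();
translate([477, 156, 723]) open_box();
translate([480, 169, 1049]) open_box_2();
translate([484, 182, 1438]) open_box_3();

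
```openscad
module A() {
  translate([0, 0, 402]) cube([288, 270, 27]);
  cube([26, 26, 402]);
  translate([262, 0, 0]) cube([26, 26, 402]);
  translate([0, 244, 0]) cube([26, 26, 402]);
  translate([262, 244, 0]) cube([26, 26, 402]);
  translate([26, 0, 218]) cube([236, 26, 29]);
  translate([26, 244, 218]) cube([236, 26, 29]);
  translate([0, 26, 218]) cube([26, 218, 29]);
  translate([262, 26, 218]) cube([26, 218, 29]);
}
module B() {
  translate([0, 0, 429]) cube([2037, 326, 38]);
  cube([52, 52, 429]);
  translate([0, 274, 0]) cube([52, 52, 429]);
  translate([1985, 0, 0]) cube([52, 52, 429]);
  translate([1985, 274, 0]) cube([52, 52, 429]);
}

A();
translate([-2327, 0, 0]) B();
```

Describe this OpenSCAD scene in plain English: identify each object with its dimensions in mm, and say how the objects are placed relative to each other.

A is a four-legged stool. The seat is 288×270 mm, 27 mm thick, top at z = 429 mm. It stands on four square legs, each 26×26 mm in cross-section, from z = 0 to the seat underside, each flush with a corner of the seat. Four stretchers, 26 mm wide and 29 mm tall, connect adjacent legs with their undersides at z = 218 mm, each running between the inner faces of the legs it joins and aligned with the legs' outer faces on the other axis.

B is a long wooden bench with a 2037 mm (x) × 326 mm (y) seat, 38 mm thick, its top surface 467 mm above the floor. Four 52 mm square legs at the seat corners, flush with the edges, run from z = 0 to the seat underside.

The bench is on the floor beside the stool on its −x side.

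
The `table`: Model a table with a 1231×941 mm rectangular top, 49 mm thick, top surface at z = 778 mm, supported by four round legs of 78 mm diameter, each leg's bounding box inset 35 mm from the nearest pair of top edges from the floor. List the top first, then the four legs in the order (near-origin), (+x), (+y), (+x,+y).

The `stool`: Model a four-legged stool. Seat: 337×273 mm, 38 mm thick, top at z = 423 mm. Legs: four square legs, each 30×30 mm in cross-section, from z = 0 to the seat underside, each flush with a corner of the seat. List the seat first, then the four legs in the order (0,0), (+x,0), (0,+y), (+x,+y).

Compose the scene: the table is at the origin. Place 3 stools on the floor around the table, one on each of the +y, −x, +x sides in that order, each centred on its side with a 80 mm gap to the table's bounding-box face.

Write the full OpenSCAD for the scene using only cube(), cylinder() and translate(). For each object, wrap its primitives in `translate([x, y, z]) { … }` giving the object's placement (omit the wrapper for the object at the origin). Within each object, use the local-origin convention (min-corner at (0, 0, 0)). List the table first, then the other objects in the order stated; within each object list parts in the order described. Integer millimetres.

translate([0, 0, 729]) cube([1231, 941, 49]);
translate([74, 74, 0]) cylinder(h = 729, r = 39);
translate([1157, 74, 0]) cylinder(h = 729, r = 39);
translate([74, 867, 0]) cylinder(h = 729, r = 39);
translate([1157, 867, 0]) cylinder(h = 729, r = 39);
translate([447, 1021, 0]) {
  translate([0, 0, 385]) cube([337, 273, 38]);
  cube([30, 30, 385]);
  translate([307, 0, 0]) cube([30, 30, 385]);
  translate([0, 243, 0]) cube([30, 30, 385]);
  translate([307, 243, 0]) cube([30, 30, 385]);
}
translate([-417, 334, 0]) {
  translate([0, 0, 385]) cube([337, 273, 38]);
  cube([30, 30, 385]);
  translate([307, 0, 0]) cube([30, 30, 385]);
  translate([0, 243, 0]) cube([30, 30, 385]);
  translate([307, 243, 0]) cube([30, 30, 385]);
}
translate([1311, 334, 0]) {
  translate([0, 0, 385]) cube([337, 273, 38]);
  cube([30, 30, 385]);
  translate([307, 0, 0]) cube([30, 30, 385]);
  translate([0, 243, 0]) cube([30, 30, 385]);
  translate([307, 243, 0]) cube([30, 30, 385]);
}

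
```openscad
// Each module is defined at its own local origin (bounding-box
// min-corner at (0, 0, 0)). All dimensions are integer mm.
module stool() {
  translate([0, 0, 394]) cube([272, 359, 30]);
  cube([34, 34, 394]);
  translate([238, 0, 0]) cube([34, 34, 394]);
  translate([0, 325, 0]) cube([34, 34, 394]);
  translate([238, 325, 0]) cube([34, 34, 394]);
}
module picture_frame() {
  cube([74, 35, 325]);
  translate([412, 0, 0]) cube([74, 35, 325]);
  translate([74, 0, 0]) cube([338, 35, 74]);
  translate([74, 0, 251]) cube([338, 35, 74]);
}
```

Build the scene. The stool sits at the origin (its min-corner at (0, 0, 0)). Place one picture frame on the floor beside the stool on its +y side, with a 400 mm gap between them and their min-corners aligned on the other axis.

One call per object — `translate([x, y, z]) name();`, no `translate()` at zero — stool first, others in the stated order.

stool();
translate([0, 759, 0]) picture_frame();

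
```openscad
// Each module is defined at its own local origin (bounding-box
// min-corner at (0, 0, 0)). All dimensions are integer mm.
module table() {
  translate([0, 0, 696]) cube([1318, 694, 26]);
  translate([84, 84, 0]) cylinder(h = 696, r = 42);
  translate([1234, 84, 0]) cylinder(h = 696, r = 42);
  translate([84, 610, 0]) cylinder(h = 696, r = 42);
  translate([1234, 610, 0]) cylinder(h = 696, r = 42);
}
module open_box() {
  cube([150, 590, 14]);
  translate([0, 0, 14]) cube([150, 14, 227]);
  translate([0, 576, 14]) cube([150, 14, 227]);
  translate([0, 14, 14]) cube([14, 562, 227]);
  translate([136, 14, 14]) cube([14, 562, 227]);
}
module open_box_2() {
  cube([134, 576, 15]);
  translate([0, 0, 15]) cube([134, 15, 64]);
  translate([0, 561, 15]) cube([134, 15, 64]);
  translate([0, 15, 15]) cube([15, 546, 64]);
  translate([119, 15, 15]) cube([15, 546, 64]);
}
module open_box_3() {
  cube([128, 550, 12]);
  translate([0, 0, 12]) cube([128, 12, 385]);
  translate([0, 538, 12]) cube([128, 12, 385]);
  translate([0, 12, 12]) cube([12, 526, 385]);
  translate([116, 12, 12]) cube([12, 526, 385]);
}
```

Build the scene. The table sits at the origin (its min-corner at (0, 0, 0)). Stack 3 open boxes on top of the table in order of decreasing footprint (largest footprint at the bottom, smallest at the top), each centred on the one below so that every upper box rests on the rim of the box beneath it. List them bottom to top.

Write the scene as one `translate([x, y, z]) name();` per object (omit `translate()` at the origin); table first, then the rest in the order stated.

table();
translate([584, 52, 722]) open_box();
translate([592, 59, 963]) open_box_2();
translate([595, 72, 1042]) open_box_3();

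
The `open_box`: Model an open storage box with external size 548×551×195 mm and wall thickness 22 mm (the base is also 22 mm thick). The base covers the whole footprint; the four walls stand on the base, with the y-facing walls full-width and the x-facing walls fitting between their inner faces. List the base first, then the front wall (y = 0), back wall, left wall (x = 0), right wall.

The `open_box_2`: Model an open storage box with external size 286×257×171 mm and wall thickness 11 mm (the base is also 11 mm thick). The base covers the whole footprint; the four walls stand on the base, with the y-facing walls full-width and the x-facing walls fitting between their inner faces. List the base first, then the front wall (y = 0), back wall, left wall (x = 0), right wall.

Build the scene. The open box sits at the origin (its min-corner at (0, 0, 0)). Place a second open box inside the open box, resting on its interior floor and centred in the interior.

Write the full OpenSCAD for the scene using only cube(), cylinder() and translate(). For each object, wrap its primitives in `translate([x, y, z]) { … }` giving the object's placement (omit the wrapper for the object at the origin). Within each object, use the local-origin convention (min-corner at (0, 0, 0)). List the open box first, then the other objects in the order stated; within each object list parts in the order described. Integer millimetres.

cube([548, 551, 22]);
translate([0, 0, 22]) cube([548, 22, 173]);
translate([0, 529, 22]) cube([548, 22, 173]);
translate([0, 22, 22]) cube([22, 507, 173]);
translate([526, 22, 22]) cube([22, 507, 173]);
translate([131, 147, 22]) {
  cube([286, 257, 11]);
  translate([0, 0, 11]) cube([286, 11, 160]);
  translate([0, 246, 11]) cube([286, 11, 160]);
  translate([0, 11, 11]) cube([11, 235, 160]);
  translate([275, 11, 11]) cube([11, 235, 160]);
}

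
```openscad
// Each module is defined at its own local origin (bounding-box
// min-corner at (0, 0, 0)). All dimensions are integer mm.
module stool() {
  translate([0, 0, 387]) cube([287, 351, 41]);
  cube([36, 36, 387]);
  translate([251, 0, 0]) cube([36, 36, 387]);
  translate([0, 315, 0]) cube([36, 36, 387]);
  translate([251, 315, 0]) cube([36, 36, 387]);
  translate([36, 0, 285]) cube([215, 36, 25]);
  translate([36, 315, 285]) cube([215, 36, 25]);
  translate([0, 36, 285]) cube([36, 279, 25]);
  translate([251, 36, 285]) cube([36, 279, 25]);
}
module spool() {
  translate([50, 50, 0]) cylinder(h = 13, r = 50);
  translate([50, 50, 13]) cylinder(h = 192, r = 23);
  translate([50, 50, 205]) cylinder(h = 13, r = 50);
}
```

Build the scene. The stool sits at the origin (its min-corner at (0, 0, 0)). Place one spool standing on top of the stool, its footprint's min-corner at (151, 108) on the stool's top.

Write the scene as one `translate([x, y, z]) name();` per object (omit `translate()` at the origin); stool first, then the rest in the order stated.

stool();
translate([151, 108, 428]) spool();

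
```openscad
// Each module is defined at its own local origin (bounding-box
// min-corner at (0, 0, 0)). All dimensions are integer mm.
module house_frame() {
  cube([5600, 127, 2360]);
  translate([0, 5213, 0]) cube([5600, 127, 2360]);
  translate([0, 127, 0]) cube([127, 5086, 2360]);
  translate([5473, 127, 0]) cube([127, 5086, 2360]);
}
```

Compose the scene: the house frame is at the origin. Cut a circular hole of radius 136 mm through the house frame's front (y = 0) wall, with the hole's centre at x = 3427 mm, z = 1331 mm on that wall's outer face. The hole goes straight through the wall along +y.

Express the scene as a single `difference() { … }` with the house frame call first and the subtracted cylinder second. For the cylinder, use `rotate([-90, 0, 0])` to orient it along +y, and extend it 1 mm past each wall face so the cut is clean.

difference() {
  house_frame();
  translate([3427, -1, 1331]) rotate([-90, 0, 0]) cylinder(h = 129, r = 136);
}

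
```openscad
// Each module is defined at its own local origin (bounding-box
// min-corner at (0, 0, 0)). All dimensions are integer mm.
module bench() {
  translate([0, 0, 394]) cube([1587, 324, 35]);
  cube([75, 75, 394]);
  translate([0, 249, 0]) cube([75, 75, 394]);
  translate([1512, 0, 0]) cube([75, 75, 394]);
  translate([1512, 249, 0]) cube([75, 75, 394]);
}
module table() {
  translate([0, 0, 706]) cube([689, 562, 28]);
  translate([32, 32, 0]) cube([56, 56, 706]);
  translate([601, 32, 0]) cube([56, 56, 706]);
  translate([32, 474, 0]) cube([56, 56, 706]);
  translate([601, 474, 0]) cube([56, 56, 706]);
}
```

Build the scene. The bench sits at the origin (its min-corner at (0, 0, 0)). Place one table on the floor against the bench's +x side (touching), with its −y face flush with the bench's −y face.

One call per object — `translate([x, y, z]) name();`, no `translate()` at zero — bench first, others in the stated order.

bench();
translate([1587, 0, 0]) table();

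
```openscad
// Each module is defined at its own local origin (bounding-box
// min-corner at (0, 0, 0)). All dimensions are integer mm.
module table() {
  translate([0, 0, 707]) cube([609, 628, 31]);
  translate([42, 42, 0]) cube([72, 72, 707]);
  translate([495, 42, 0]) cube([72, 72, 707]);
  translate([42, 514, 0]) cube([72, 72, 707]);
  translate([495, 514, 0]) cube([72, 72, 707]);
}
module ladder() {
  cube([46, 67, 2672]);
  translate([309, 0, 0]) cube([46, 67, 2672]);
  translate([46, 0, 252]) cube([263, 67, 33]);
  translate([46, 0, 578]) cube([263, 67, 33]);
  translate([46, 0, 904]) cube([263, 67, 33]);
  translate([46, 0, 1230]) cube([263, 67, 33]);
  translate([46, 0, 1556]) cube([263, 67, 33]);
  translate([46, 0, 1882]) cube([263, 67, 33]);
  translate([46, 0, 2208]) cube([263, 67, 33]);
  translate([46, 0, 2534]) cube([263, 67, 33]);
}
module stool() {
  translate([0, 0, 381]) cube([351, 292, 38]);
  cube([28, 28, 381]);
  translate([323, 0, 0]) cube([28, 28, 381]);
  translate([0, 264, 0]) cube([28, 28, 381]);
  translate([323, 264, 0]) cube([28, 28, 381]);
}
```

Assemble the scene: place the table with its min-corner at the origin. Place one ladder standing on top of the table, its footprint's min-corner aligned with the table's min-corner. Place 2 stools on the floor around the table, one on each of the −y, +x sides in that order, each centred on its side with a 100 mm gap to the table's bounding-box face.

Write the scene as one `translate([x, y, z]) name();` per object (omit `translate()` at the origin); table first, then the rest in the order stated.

table();
translate([0, 0, 738]) ladder();
translate([129, -392, 0]) stool();
translate([709, 168, 0]) stool();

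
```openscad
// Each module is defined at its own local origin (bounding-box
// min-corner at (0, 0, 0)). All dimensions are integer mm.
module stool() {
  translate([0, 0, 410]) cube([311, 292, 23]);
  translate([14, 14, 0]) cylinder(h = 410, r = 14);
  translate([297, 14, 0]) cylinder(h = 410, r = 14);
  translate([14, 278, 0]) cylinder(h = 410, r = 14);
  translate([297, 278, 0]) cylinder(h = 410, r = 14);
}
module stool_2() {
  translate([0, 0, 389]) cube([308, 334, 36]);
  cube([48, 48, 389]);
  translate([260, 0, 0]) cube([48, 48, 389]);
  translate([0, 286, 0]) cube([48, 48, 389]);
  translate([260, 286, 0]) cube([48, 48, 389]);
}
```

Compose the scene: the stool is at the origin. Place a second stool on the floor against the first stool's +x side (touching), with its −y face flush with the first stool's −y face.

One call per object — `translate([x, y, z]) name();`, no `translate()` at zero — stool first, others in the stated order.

stool();
translate([311, 0, 0]) stool_2();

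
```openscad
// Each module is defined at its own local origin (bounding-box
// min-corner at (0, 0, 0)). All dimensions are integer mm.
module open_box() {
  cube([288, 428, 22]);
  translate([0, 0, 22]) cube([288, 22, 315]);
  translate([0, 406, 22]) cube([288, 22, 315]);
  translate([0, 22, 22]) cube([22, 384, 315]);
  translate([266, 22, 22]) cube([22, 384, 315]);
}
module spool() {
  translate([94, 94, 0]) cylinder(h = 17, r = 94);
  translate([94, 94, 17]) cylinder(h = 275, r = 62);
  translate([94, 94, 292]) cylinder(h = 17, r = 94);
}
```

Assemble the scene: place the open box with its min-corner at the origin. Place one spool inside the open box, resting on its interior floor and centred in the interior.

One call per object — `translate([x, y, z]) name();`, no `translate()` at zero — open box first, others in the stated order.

open_box();
translate([50, 120, 22]) spool();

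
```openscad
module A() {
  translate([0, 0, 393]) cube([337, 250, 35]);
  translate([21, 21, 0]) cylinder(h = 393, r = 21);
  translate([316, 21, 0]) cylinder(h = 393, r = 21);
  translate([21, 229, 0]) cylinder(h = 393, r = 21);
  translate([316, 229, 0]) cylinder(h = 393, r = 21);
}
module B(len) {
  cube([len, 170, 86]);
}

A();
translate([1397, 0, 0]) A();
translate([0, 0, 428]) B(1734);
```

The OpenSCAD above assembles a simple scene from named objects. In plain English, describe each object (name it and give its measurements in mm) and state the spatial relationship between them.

A is a simple wooden stool: a rectangular seat 337 mm (x) by 250 mm (y), 35 mm thick, top face at z = 428 mm, on four round legs, each 42 mm in diameter. The legs rest on z = 0, each leg's axis is inset half a diameter from the nearest pair of seat edges (so the leg's bounding box is flush with the corner).

B is a rectangular beam 1734 mm long (x), 170 mm deep (y), 86 mm thick (z).

The beam spans the tops of two stools placed 1060 mm apart, resting at z = 428 mm.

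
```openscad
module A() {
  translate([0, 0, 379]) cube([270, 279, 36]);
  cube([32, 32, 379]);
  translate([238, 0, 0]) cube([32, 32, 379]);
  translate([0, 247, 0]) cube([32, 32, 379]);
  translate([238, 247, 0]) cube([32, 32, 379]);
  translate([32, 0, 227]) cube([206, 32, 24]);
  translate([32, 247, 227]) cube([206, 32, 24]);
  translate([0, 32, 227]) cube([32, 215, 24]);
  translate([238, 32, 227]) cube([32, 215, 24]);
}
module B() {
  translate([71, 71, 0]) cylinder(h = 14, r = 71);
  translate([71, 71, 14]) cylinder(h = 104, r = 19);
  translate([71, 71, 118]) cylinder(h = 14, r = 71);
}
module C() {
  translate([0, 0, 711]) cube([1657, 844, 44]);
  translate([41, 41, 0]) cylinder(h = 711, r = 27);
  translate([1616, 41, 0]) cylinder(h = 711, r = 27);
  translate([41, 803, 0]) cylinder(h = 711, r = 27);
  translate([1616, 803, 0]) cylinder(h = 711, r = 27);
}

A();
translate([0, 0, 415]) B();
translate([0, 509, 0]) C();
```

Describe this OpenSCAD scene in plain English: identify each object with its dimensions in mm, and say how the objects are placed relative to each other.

A is a four-legged stool. The seat is a 270×279×36 mm slab whose top surface is at z = 415 mm; four square legs, each 32×32 mm in cross-section, run from the floor (z = 0) to the underside of the seat, each flush with a corner of the seat. Four stretchers, 32 mm wide and 24 mm tall, connect adjacent legs with their undersides at z = 227 mm, each running between the inner faces of the legs it joins and aligned with the legs' outer faces on the other axis.

B is a spool: two coaxial disc flanges of radius 71 mm and thickness 14 mm, joined by a core cylinder of radius 19 mm and height 104 mm. The lower flange rests on z = 0 and the three cylinders share a vertical axis.

C is a table with a 1657×844 mm rectangular top, 44 mm thick, top surface at z = 755 mm, supported by four round legs of 54 mm diameter, each leg's bounding box inset 14 mm from the nearest pair of top edges, running from the floor.

The spool is on top of the stool. The table is on the floor beside the stool on its +y side.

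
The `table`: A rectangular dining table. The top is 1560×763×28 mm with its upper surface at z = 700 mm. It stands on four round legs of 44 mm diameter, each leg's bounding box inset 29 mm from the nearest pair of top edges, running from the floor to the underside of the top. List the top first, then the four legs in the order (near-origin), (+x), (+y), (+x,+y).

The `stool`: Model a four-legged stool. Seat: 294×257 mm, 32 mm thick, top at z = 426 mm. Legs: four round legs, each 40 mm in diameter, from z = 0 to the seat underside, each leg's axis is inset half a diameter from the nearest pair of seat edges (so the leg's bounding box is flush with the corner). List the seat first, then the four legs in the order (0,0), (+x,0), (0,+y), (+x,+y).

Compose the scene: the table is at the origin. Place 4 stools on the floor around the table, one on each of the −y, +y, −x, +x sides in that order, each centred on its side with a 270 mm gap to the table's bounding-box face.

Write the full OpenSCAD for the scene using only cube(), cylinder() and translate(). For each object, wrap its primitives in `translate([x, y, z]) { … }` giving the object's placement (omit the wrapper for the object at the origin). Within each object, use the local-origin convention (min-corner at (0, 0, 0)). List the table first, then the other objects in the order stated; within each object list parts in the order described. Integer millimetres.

translate([0, 0, 672]) cube([1560, 763, 28]);
translate([51, 51, 0]) cylinder(h = 672, r = 22);
translate([1509, 51, 0]) cylinder(h = 672, r = 22);
translate([51, 712, 0]) cylinder(h = 672, r = 22);
translate([1509, 712, 0]) cylinder(h = 672, r = 22);
translate([633, -527, 0]) {
  translate([0, 0, 394]) cube([294, 257, 32]);
  translate([20, 20, 0]) cylinder(h = 394, r = 20);
  translate([274, 20, 0]) cylinder(h = 394, r = 20);
  translate([20, 237, 0]) cylinder(h = 394, r = 20);
  translate([274, 237, 0]) cylinder(h = 394, r = 20);
}
translate([633, 1033, 0]) {
  translate([0, 0, 394]) cube([294, 257, 32]);
  translate([20, 20, 0]) cylinder(h = 394, r = 20);
  translate([274, 20, 0]) cylinder(h = 394, r = 20);
  translate([20, 237, 0]) cylinder(h = 394, r = 20);
  translate([274, 237, 0]) cylinder(h = 394, r = 20);
}
translate([-564, 253, 0]) {
  translate([0, 0, 394]) cube([294, 257, 32]);
  translate([20, 20, 0]) cylinder(h = 394, r = 20);
  translate([274, 20, 0]) cylinder(h = 394, r = 20);
  translate([20, 237, 0]) cylinder(h = 394, r = 20);
  translate([274, 237, 0]) cylinder(h = 394, r = 20);
}
translate([1830, 253, 0]) {
  translate([0, 0, 394]) cube([294, 257, 32]);
  translate([20, 20, 0]) cylinder(h = 394, r = 20);
  translate([274, 20, 0]) cylinder(h = 394, r = 20);
  translate([20, 237, 0]) cylinder(h = 394, r = 20);
  translate([274, 237, 0]) cylinder(h = 394, r = 20);
}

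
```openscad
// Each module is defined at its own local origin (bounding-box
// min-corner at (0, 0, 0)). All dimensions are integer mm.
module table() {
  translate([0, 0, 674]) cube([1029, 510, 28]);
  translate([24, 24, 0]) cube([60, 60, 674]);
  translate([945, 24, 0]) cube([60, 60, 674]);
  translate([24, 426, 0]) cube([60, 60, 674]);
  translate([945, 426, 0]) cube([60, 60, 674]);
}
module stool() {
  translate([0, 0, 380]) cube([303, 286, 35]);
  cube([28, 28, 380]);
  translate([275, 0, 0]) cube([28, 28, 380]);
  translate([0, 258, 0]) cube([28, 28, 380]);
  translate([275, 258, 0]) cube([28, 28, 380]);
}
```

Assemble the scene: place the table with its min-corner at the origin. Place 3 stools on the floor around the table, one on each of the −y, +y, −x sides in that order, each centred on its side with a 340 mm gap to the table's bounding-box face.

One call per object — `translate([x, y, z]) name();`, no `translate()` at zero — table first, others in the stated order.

table();
translate([363, -626, 0]) stool();
translate([363, 850, 0]) stool();
translate([-643, 112, 0]) stool();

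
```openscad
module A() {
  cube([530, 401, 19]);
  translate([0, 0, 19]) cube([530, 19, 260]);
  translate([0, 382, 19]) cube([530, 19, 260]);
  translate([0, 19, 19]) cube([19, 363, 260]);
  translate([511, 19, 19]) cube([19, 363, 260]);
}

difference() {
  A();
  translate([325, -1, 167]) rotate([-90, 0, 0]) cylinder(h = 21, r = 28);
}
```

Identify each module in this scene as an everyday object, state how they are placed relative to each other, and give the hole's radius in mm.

A is an open box. The open box has a circular hole through its front wall. The hole's radius is 28 mm.

The subtracted cylinder has r = 28 mm.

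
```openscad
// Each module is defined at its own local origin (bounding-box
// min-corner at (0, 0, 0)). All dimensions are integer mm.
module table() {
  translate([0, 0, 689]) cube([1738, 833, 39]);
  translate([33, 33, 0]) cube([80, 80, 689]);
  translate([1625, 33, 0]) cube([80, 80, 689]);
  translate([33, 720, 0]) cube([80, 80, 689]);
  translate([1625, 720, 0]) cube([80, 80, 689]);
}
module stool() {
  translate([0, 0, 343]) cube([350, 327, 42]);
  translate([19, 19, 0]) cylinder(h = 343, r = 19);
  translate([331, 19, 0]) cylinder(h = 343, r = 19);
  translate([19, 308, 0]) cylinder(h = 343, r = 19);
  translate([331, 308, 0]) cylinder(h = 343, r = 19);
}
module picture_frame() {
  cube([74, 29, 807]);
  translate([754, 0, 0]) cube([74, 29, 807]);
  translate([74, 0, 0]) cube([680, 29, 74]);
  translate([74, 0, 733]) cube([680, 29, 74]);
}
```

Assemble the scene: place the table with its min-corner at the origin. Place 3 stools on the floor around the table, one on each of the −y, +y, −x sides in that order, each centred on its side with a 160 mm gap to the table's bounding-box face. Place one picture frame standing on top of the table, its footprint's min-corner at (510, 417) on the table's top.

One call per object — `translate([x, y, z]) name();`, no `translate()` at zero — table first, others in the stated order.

table();
translate([694, -487, 0]) stool();
translate([694, 993, 0]) stool();
translate([-510, 253, 0]) stool();
translate([510, 417, 728]) picture_frame();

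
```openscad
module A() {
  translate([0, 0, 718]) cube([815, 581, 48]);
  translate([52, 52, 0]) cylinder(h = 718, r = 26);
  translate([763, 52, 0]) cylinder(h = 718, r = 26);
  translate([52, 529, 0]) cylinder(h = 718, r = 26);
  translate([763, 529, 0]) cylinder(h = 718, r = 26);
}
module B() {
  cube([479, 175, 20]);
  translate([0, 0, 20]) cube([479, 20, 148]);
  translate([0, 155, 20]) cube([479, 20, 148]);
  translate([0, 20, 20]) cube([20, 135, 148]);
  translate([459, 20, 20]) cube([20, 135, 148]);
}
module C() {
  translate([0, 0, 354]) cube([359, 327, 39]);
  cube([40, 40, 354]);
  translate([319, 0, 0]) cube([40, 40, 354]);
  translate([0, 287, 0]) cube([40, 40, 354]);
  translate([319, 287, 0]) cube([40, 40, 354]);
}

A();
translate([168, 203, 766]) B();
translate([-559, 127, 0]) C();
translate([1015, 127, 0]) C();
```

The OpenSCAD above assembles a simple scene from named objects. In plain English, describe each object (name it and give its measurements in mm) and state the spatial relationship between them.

A is a table: top 815 mm (x) × 581 mm (y), 48 mm thick, upper face at z = 766 mm, on four round legs of 52 mm diameter, each leg's bounding box inset 26 mm from the nearest pair of top edges, running from z = 0 to the bottom of the top.

B is an open-topped rectangular box: outside dimensions 479×175×168 mm, with a uniform wall and base thickness of 20 mm. The base is a full 479×175 slab on the floor; four walls sit on top of the base. The front and back walls (the −y and +y sides) span the full width; the two side walls fit between them.

C is a four-legged stool. The seat is a 359×327×39 mm slab whose top surface is at z = 393 mm; four square legs, each 40×40 mm in cross-section, run from the floor (z = 0) to the underside of the seat, each flush with a corner of the seat.

The open box is on top of the table, centred. Two stools sit around the table at the −x, +x sides.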